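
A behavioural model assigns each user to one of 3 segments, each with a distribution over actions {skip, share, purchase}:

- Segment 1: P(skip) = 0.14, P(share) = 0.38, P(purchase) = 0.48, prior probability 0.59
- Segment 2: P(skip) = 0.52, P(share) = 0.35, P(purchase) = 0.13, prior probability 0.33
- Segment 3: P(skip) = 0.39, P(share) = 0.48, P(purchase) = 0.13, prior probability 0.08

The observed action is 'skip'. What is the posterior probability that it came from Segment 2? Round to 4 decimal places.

0.6013

Apply Bayes' rule: the posterior for each component is proportional to its prior times its likelihood at x.
Evaluate each component's likelihood at the observed value:
  p_1 = P(skip | comp) = 0.14
  p_2 = P(skip | comp) = 0.52
  p_3 = P(skip | comp) = 0.39
Weight by the priors:
  P(Z=1)·p_1 = 0.59 × 0.14 = 0.0826
  P(Z=2)·p_2 = 0.33 × 0.52 = 0.1716
  P(Z=3)·p_3 = 0.08 × 0.39 = 0.0312
Normaliser: 0.0826 + 0.1716 + 0.0312 = 0.2854
P(Segment 2 | 'skip') ≈ 0.6013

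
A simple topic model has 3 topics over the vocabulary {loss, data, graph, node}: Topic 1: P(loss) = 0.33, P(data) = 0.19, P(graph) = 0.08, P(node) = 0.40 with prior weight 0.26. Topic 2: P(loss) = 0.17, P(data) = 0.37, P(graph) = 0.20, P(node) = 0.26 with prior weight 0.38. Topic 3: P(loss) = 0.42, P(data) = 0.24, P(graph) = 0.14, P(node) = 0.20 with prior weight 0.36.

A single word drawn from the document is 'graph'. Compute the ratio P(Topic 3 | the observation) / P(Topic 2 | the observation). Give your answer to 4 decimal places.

0.6632

Since P(k|x) ∝ π_k f_k(x), the posterior odds are π_i f_i(x) / (π_j f_j(x)).
Categorical probabilities:
  L_1 = P(graph | comp) = 0.08
  L_2 = P(graph | comp) = 0.20
  L_3 = P(graph | comp) = 0.14
Posterior odds = (π_3·L_3) / (π_2·L_2) = (0.36·0.14) / (0.38·0.2) = 0.0504 / 0.076 ≈ 0.6632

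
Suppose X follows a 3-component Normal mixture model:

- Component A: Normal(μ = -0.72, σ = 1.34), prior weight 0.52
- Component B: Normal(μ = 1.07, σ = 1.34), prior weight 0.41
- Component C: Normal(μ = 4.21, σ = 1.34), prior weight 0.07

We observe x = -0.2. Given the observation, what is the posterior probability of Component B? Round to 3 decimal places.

The responsibility of component k is π_k f_k(x) divided by Σ_j π_j f_j(x).
Normal densities:
  p_A = (1/(1.34·√(2π)))·exp(−(-0.2−-0.72)²/(2·1.34²)) = 0.297718·exp(-0.07530) = 0.276125
  p_B = (1/(1.34·√(2π)))·exp(−(-0.2−1.07)²/(2·1.34²)) = 0.297718·exp(-0.44913) = 0.19
  p_C = (1/(1.34·√(2π)))·exp(−(-0.2−4.21)²/(2·1.34²)) = 0.297718·exp(-5.41549) = 0.001324
Prior × likelihood for each component:
  π_A·p_A = 0.52 × 0.276125 = 0.143585
  π_B·p_B = 0.41 × 0.19 = 0.0778998
  π_C·p_C = 0.07 × 0.001324 = 9.26802e-05
Sum: 0.143585 + 0.0778998 + 9.26802e-05 = 0.221577
So the posterior for Component B is 0.0778998 / 0.221577 ≈ 0.352.

0.352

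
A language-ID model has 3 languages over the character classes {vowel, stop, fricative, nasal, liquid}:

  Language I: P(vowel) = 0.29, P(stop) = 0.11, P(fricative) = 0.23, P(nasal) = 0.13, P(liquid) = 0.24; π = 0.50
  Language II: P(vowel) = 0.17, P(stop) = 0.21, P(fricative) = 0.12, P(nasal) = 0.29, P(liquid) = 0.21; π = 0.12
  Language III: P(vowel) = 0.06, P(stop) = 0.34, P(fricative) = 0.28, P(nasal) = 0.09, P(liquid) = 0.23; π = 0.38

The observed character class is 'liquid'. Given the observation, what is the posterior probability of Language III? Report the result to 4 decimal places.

0.3758

P(component k | x) = π_k·f_k(x) / marginal(x), where marginal(x) = Σ_j π_j·f_j(x).
Evaluate each component's likelihood at the observed value:
  L_I = 0.24
  L_II = 0.21
  L_III = 0.23
Prior × likelihood for each component:
  π_I·L_I = 0.50 × 0.24 = 0.12
  π_II·L_II = 0.12 × 0.21 = 0.0252
  π_III·L_III = 0.38 × 0.23 = 0.0874
Sum: 0.12 + 0.0252 + 0.0874 = 0.2326
P(Language III | data) ≈ 0.3758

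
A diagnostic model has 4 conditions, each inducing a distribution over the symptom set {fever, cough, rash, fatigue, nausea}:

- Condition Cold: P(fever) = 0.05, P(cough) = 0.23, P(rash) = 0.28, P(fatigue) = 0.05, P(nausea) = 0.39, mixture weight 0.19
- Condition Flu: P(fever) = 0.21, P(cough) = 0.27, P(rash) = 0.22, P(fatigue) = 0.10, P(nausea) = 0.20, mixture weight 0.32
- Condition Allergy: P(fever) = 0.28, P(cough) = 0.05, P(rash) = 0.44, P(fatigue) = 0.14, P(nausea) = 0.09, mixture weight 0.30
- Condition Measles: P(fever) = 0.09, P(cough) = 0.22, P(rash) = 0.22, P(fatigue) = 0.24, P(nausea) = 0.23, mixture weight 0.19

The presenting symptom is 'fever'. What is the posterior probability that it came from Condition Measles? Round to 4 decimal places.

The responsibility of component k is π_k f_k(x) divided by Σ_j π_j f_j(x).
Evaluate each component's likelihood at the observed value:
  L_Cold = 0.05
  L_Flu = 0.21
  L_Allergy = 0.28
  L_Measles = 0.09
Weight by the priors:
  π_Cold·L_Cold = 0.19 × 0.05 = 0.0095
  π_Flu·L_Flu = 0.32 × 0.21 = 0.0672
  π_Allergy·L_Allergy = 0.30 × 0.28 = 0.084
  π_Measles·L_Measles = 0.19 × 0.09 = 0.0171
Sum: 0.0095 + 0.0672 + 0.084 + 0.0171 = 0.1778
Responsibility of Condition Measles: 0.0171 / 0.1778 ≈ 0.0962

0.0962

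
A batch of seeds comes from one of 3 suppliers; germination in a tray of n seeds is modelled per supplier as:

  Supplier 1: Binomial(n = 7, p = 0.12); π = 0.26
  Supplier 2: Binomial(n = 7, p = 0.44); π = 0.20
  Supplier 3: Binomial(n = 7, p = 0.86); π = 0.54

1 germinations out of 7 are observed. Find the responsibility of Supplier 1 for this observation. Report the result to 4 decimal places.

P(component k | x) = P(Z=k)·f_k(x) / marginal(x), where marginal(x) = Σ_j P(Z=j)·f_j(x).
Evaluate each component's likelihood at the observed value:
  L_1 = 0.390099
  L_2 = 0.0949902
  L_3 = 4.53278e-05
Multiply by the mixture weights:
  P(Z=1)·L_1 = 0.26 × 0.390099 = 0.101426
  P(Z=2)·L_2 = 0.20 × 0.0949902 = 0.018998
  P(Z=3)·L_3 = 0.54 × 4.53278e-05 = 2.4477e-05
Normaliser: 0.101426 + 0.018998 + 2.4477e-05 = 0.120448
Responsibility of Supplier 1: 0.101426 / 0.120448 ≈ 0.8421

0.8421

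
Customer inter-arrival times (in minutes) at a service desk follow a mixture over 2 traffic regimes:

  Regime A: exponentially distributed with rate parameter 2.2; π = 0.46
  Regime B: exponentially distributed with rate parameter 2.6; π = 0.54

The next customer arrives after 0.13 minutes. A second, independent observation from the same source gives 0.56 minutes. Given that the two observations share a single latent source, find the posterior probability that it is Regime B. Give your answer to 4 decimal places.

By Bayes' theorem, P(k | x) = π_k f_k(x) / Σ_j π_j f_j(x).
Since both observations come from the same component, the likelihood for component k is f_k(x₁)·f_k(x₂).
  p_A = [2.2·e^(−2.2·0.13) = 2.2·e^(−0.2860) = 1.65278] × [0.641759] = 1.06068
  p_B = [2.6·e^(−2.6·0.13) = 2.6·e^(−0.3380) = 1.85431] × [0.606234] = 1.12415
Multiply by the mixture weights:
  π_A·p_A = 0.46 × 1.06068 = 0.487915
  π_B·p_B = 0.54 × 1.12415 = 0.607038
Denominator: 0.487915 + 0.607038 = 1.09495
Responsibility of Regime B: 0.607038 / 1.09495 ≈ 0.5544

0.5544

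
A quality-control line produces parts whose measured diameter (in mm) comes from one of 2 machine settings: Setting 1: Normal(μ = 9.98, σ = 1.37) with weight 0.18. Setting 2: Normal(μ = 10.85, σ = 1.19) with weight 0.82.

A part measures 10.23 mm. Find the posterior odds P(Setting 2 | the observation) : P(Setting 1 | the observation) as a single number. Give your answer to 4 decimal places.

4.6559

Posterior odds = (w_i f_i(x)) / (w_j f_j(x)); the normalising sum cancels.
Component likelihoods at x = 10.23 mm:
  p_1 = (1/(1.37·√(2π)))·exp(−(10.23−9.98)²/(2·1.37²)) = 0.291199·exp(-0.01665) = 0.28639
  p_2 = (1/(1.19·√(2π)))·exp(−(10.23−10.85)²/(2·1.19²)) = 0.335246·exp(-0.13572) = 0.292697
Posterior odds = (w_2·p_2) / (w_1·p_1) = (0.82·0.292697) / (0.18·0.28639) = 0.240012 / 0.0515503 ≈ 4.6559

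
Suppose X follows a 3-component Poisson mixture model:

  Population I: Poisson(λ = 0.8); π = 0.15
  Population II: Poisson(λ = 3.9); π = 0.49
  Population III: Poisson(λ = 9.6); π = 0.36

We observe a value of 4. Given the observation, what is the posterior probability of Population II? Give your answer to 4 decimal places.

0.9072

Apply Bayes' rule: the posterior for each component is proportional to its prior times its likelihood at x.
Poisson probabilities:
  f_I = 0.00766855
  f_II = 0.195119
  f_III = 0.0239688
Prior × likelihood for each component:
  π_I·f_I = 0.15 × 0.00766855 = 0.00115028
  π_II·f_II = 0.49 × 0.195119 = 0.0956081
  π_III·f_III = 0.36 × 0.0239688 = 0.00862878
Marginal: 0.00115028 + 0.0956081 + 0.00862878 = 0.105387
Responsibility of Population II: 0.0956081 / 0.105387 ≈ 0.9072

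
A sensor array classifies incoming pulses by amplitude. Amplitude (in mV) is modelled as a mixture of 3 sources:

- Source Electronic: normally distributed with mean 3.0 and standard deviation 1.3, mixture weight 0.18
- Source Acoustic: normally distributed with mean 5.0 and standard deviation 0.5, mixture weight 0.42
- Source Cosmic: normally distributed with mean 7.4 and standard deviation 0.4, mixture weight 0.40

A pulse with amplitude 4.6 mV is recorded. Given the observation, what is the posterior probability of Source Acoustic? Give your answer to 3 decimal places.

0.904

By Bayes' theorem, P(k | x) = π_k f_k(x) / Σ_j π_j f_j(x).
Normal densities:
  L_Electronic = 0.143891
  L_Acoustic = 0.579383
  L_Cosmic = 2.28368e-11
Prior × likelihood for each component:
  π_Electronic·L_Electronic = 0.18 × 0.143891 = 0.0259004
  π_Acoustic·L_Acoustic = 0.42 × 0.579383 = 0.243341
  π_Cosmic·L_Cosmic = 0.40 × 2.28368e-11 = 9.13472e-12
Evidence: 0.0259004 + 0.243341 + 9.13472e-12 = 0.269241
Responsibility of Source Acoustic: 0.243341 / 0.269241 ≈ 0.904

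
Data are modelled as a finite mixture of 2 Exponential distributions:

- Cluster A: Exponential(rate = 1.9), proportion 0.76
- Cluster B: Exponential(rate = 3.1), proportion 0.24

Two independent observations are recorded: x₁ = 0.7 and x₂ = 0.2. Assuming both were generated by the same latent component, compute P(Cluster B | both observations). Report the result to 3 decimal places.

The responsibility of component k is P(Z=k) f_k(x) divided by Σ_j P(Z=j) f_j(x).
Since both observations come from the same component, the likelihood for component k is f_k(x₁)·f_k(x₂).
  p_A = [0.502507] × [1.29934] = 0.652926
  p_B = [0.353951] × [1.66763] = 0.590258
Multiply by the mixture weights:
  P(Z=A)·p_A = 0.76 × 0.652926 = 0.496223
  P(Z=B)·p_B = 0.24 × 0.590258 = 0.141662
Sum: 0.496223 + 0.141662 = 0.637885
P(Cluster B | x) = 0.141662 / 0.637885 ≈ 0.222

0.222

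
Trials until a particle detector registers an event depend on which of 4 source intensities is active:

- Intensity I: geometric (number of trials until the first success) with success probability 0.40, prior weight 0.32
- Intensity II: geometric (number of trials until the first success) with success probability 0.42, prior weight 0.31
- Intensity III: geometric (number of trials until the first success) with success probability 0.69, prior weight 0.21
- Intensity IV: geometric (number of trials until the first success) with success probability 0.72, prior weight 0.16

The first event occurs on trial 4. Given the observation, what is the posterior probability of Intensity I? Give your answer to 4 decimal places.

0.4616

Apply Bayes' rule: the posterior for each component is proportional to its prior times its likelihood at x.
Evaluate each component's likelihood at the observed value:
  f_I = 0.0864
  f_II = 0.081947
  f_III = 0.0205558
  f_IV = 0.0158054
Prior × likelihood for each component:
  π_I·f_I = 0.32 × 0.0864 = 0.027648
  π_II·f_II = 0.31 × 0.081947 = 0.0254036
  π_III·f_III = 0.21 × 0.0205558 = 0.00431672
  π_IV·f_IV = 0.16 × 0.0158054 = 0.00252887
Marginal: 0.027648 + 0.0254036 + 0.00431672 + 0.00252887 = 0.0598972
P(Intensity I | the observation) = 0.027648 / 0.0598972 ≈ 0.4616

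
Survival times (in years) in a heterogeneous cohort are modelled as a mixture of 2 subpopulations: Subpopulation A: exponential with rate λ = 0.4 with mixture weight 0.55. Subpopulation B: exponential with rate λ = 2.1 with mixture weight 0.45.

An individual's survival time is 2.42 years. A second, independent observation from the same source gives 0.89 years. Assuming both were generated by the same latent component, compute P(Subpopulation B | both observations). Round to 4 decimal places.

Apply Bayes' rule: the posterior for each component is proportional to its prior times its likelihood at x.
Since both observations come from the same component, the likelihood for component k is f_k(x₁)·f_k(x₂).
  L_A = [0.151937] × [0.280189] = 0.042571
  L_B = [0.0130357] × [0.323984] = 0.00422336
Unnormalised posteriors:
  P(Z=A)·L_A = 0.55 × 0.042571 = 0.0234141
  P(Z=B)·L_B = 0.45 × 0.00422336 = 0.00190051
Denominator: 0.0234141 + 0.00190051 = 0.0253146
P(Subpopulation B | x) = 0.00190051 / 0.0253146 ≈ 0.0751

0.0751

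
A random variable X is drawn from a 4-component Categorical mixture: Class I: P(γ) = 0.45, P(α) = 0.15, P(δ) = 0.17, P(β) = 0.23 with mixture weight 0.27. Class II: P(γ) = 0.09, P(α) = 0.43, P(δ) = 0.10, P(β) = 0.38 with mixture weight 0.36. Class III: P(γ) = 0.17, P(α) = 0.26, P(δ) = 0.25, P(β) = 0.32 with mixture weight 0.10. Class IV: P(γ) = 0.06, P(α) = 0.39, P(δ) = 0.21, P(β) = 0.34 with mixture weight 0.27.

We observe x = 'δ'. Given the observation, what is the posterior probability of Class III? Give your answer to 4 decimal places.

0.1528

By Bayes' theorem, P(k | x) = w_k f_k(x) / Σ_j w_j f_j(x).
Categorical probabilities:
  f_I = 0.17
  f_II = 0.1
  f_III = 0.25
  f_IV = 0.21
Multiply by the mixture weights:
  w_I·f_I = 0.27 × 0.17 = 0.0459
  w_II·f_II = 0.36 × 0.1 = 0.036
  w_III·f_III = 0.10 × 0.25 = 0.025
  w_IV·f_IV = 0.27 × 0.21 = 0.0567
Marginal: 0.0459 + 0.036 + 0.025 + 0.0567 = 0.1636
Responsibility of Class III: 0.025 / 0.1636 ≈ 0.1528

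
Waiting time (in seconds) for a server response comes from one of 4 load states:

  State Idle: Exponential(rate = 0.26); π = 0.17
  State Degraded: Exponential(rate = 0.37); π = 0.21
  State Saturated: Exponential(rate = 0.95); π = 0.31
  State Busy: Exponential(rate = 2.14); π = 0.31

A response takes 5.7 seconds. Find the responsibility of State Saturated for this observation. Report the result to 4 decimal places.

0.0630

By Bayes' theorem, P(k | x) = π_k f_k(x) / Σ_j π_j f_j(x).
Component likelihoods at x = 5.7 seconds:
  p_Idle = 0.26·e^(−0.26·5.7) = 0.26·e^(−1.4820) = 0.0590675
  p_Degraded = 0.37·e^(−0.37·5.7) = 0.37·e^(−2.1090) = 0.0449029
  p_Saturated = 0.95·e^(−0.95·5.7) = 0.95·e^(−5.4150) = 0.00422687
  p_Busy = 2.14·e^(−2.14·5.7) = 2.14·e^(−12.1980) = 1.07867e-05
Weight by the priors:
  π_Idle·p_Idle = 0.17 × 0.0590675 = 0.0100415
  π_Degraded·p_Degraded = 0.21 × 0.0449029 = 0.00942961
  π_Saturated·p_Saturated = 0.31 × 0.00422687 = 0.00131033
  π_Busy·p_Busy = 0.31 × 1.07867e-05 = 3.34389e-06
Normaliser: 0.0100415 + 0.00942961 + 0.00131033 + 3.34389e-06 = 0.0207848
Responsibility of State Saturated: 0.00131033 / 0.0207848 ≈ 0.0630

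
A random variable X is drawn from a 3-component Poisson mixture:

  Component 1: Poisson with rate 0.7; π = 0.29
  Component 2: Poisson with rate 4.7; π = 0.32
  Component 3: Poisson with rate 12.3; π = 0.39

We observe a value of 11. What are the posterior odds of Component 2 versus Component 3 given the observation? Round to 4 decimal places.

Posterior odds = (P(Z=i) f_i(x)) / (P(Z=j) f_j(x)); the normalising sum cancels.
Evaluate each component's likelihood at the observed value:
  p_1 = 2.4599e-10
  p_2 = 0.00563296
  p_3 = 0.111168
0.00180255 / 0.0433554 ≈ 0.0416

0.0416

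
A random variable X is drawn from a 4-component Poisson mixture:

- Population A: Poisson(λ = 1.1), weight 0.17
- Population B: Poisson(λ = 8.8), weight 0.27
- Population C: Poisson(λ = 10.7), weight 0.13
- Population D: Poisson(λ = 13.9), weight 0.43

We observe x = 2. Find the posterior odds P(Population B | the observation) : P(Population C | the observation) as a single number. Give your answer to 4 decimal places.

9.3924

Posterior odds = (π_i f_i(x)) / (π_j f_j(x)); the normalising sum cancels.
Component likelihoods at x = 2:
  p_A = e^(−1.1)·1.1^2/2! = 0.201387
  p_B = e^(−8.8)·8.8^2/2! = 0.00583638
  p_C = e^(−10.7)·10.7^2/2! = 0.00129058
  p_D = e^(−13.9)·13.9^2/2! = 8.87782e-05
Odds = (0.27/0.13) × (0.00583638/0.00129058) = 2.07692 × 4.52228 ≈ 9.3924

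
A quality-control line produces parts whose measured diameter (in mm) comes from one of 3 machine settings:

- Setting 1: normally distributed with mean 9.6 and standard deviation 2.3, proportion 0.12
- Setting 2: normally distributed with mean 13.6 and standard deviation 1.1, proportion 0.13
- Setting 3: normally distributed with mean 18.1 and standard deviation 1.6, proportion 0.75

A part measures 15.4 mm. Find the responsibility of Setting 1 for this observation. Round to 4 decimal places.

0.0149

Posterior ∝ prior × likelihood, so P(k | x) ∝ π_k f_k(x); normalise over all components.
Normal densities:
  f_1 = 0.00721616
  f_2 = 0.0950748
  f_3 = 0.0600384
Multiply by the mixture weights:
  π_1·f_1 = 0.12 × 0.00721616 = 0.00086594
  π_2·f_2 = 0.13 × 0.0950748 = 0.0123597
  π_3·f_3 = 0.75 × 0.0600384 = 0.0450288
Sum: 0.00086594 + 0.0123597 + 0.0450288 = 0.0582545
P(Setting 1 | data) ≈ 0.0149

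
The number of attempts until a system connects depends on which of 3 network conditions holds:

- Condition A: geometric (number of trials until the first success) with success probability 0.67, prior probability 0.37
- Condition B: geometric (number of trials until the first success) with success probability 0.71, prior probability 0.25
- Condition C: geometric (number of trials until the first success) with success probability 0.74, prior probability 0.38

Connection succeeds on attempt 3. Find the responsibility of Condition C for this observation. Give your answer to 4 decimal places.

0.3120

By Bayes' theorem, P(k | x) = π_k f_k(x) / Σ_j π_j f_j(x).
Geometric probabilities:
  L_A = 0.67·(1−0.67)^2 = 0.67·0.1089 = 0.072963
  L_B = 0.71·(1−0.71)^2 = 0.71·0.0841 = 0.059711
  L_C = 0.74·(1−0.74)^2 = 0.74·0.0676 = 0.050024
Weight by the priors:
  π_A·L_A = 0.37 × 0.072963 = 0.0269963
  π_B·L_B = 0.25 × 0.059711 = 0.0149278
  π_C·L_C = 0.38 × 0.050024 = 0.0190091
Normaliser: 0.0269963 + 0.0149278 + 0.0190091 = 0.0609332
P(Condition C | data) = 0.0190091 / 0.0609332 ≈ 0.3120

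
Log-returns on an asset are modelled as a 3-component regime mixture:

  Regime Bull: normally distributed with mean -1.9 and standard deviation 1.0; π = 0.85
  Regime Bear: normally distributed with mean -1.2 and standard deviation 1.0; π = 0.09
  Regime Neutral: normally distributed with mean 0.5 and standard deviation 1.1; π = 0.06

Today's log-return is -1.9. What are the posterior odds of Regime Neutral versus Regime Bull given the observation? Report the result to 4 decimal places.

Only the two components matter; the odds are (P(Z=i) f_i(x)) / (P(Z=j) f_j(x)).
Normal densities:
  p_Bull = (1/(1.0·√(2π)))·exp(−(-1.9−-1.9)²/(2·1.0²)) = 0.398942·exp(-0.00000) = 0.398942
  p_Bear = (1/(1.0·√(2π)))·exp(−(-1.9−-1.2)²/(2·1.0²)) = 0.398942·exp(-0.24500) = 0.312254
  p_Neutral = (1/(1.1·√(2π)))·exp(−(-1.9−0.5)²/(2·1.1²)) = 0.362675·exp(-2.38017) = 0.0335602
Posterior odds = (P(Z=Neutral)·p_Neutral) / (P(Z=Bull)·p_Bull) = (0.06·0.0335602) / (0.85·0.398942) = 0.00201361 / 0.339101 ≈ 0.0059

0.0059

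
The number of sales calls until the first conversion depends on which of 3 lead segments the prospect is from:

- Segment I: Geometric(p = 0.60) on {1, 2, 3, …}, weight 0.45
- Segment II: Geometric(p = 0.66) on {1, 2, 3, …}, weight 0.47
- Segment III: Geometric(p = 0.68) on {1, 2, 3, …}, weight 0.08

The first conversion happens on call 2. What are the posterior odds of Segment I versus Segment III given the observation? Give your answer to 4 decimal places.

Posterior odds = (π_i f_i(x)) / (π_j f_j(x)); the normalising sum cancels.
Component likelihoods at x = 2:
  L_I = 0.60·(1−0.60)^1 = 0.60·0.4 = 0.24
  L_II = 0.66·(1−0.66)^1 = 0.66·0.34 = 0.2244
  L_III = 0.68·(1−0.68)^1 = 0.68·0.32 = 0.2176
Posterior odds = (π_I·L_I) / (π_III·L_III) = (0.45·0.24) / (0.08·0.2176) = 0.108 / 0.017408 ≈ 6.2040

6.2040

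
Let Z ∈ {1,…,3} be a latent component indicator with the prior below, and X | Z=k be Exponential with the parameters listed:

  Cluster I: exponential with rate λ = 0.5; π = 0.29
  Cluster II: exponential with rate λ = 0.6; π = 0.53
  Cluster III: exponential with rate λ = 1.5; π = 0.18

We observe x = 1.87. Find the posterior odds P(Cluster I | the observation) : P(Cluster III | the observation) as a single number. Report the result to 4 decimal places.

Only the two components matter; the odds are (π_i f_i(x)) / (π_j f_j(x)).
Component likelihoods at x = 1.87:
  f_I = 0.5·e^(−0.5·1.87) = 0.5·e^(−0.9350) = 0.196293
  f_II = 0.6·e^(−0.6·1.87) = 0.6·e^(−1.1220) = 0.195377
  f_III = 1.5·e^(−1.5·1.87) = 1.5·e^(−2.8050) = 0.0907602
Posterior odds = (π_I·f_I) / (π_III·f_III) = (0.29·0.196293) / (0.18·0.0907602) = 0.056925 / 0.0163368 ≈ 3.4845

3.4845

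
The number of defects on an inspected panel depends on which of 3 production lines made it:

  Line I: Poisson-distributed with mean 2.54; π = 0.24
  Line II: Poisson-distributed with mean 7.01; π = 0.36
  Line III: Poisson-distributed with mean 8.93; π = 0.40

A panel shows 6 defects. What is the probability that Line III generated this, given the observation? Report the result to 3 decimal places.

By Bayes' theorem, P(k | x) = π_k f_k(x) / Σ_j π_j f_j(x).
Evaluate each component's likelihood at the observed value:
  L_I = e^(−2.54)·2.54^6/6! = 0.0294145
  L_II = e^(−7.01)·7.01^6/6! = 0.148789
  L_III = e^(−8.93)·8.93^6/6! = 0.0932237
Prior × likelihood for each component:
  π_I·L_I = 0.24 × 0.0294145 = 0.00705949
  π_II·L_II = 0.36 × 0.148789 = 0.0535641
  π_III·L_III = 0.40 × 0.0932237 = 0.0372895
Marginal: 0.00705949 + 0.0535641 + 0.0372895 = 0.0979131
P(Line III | 6 defects) = 0.0372895 / 0.0979131 ≈ 0.381

0.381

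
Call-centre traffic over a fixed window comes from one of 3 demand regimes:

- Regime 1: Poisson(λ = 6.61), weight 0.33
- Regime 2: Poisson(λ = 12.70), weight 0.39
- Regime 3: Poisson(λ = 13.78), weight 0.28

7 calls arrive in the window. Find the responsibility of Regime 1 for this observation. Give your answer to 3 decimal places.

0.730

The responsibility of component k is w_k f_k(x) divided by Σ_j w_j f_j(x).
Poisson probabilities:
  p_1 = 0.147331
  p_2 = 0.0322593
  p_3 = 0.0193971
Unnormalised posteriors:
  w_1·p_1 = 0.33 × 0.147331 = 0.0486191
  w_2·p_2 = 0.39 × 0.0322593 = 0.0125811
  w_3·p_3 = 0.28 × 0.0193971 = 0.00543118
Sum: 0.0486191 + 0.0125811 + 0.00543118 = 0.0666314
Responsibility of Regime 1: 0.0486191 / 0.0666314 ≈ 0.730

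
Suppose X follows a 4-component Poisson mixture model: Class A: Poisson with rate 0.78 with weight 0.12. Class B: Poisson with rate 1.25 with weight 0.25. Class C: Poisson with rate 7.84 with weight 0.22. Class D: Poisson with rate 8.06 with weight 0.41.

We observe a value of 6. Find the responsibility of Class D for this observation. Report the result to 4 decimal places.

0.6352

P(component k | x) = P(Z=k)·f_k(x) / marginal(x), where marginal(x) = Σ_j P(Z=j)·f_j(x).
Poisson probabilities:
  p_A = e^(−0.78)·0.78^6/6! = 0.000143379
  p_B = e^(−1.25)·1.25^6/6! = 0.00151796
  p_C = e^(−7.84)·7.84^6/6! = 0.126968
  p_D = e^(−8.06)·8.06^6/6! = 0.1203
Prior × likelihood for each component:
  P(Z=A)·p_A = 0.12 × 0.000143379 = 1.72055e-05
  P(Z=B)·p_B = 0.25 × 0.00151796 = 0.000379489
  P(Z=C)·p_C = 0.22 × 0.126968 = 0.027933
  P(Z=D)·p_D = 0.41 × 0.1203 = 0.0493228
Normaliser: 1.72055e-05 + 0.000379489 + 0.027933 + 0.0493228 = 0.0776526
P(Class D | 6) = 0.0493228 / 0.0776526 ≈ 0.6352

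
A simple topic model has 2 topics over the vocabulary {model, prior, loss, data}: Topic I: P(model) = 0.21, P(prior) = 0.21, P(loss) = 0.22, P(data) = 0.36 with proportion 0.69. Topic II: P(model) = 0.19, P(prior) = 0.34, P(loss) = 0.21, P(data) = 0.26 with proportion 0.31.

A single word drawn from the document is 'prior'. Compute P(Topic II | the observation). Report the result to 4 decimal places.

Apply Bayes' rule: the posterior for each component is proportional to its prior times its likelihood at x.
Evaluate each component's likelihood at the observed value:
  L_I = 0.21
  L_II = 0.34
Multiply by the mixture weights:
  w_I·L_I = 0.69 × 0.21 = 0.1449
  w_II·L_II = 0.31 × 0.34 = 0.1054
Sum: 0.1449 + 0.1054 = 0.2503
So the posterior for Topic II is 0.1054 / 0.2503 ≈ 0.4211.

0.4211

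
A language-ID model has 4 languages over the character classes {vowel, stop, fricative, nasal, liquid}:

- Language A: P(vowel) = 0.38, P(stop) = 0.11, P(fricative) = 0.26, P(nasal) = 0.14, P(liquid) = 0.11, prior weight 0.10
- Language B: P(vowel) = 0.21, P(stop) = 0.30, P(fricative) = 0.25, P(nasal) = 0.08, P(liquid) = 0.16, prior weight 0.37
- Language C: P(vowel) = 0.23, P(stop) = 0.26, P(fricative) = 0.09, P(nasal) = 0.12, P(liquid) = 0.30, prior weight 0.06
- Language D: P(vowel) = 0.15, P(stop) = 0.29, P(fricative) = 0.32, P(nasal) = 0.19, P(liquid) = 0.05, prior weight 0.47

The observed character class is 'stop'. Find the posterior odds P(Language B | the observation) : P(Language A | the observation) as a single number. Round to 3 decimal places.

10.091

Only the two components matter; the odds are (π_i f_i(x)) / (π_j f_j(x)).
Evaluate each component's likelihood at the observed value:
  L_A = P(stop | comp) = 0.11
  L_B = P(stop | comp) = 0.30
  L_C = P(stop | comp) = 0.26
  L_D = P(stop | comp) = 0.29
0.111 / 0.011 ≈ 10.091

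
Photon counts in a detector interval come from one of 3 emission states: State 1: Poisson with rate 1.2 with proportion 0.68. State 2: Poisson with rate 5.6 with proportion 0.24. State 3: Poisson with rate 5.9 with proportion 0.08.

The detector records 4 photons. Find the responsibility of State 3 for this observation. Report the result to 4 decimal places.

Apply Bayes' rule: the posterior for each component is proportional to its prior times its likelihood at x.
Poisson probabilities:
  p_1 = e^(−1.2)·1.2^4/4! = 0.0260232
  p_2 = e^(−5.6)·5.6^4/4! = 0.151528
  p_3 = e^(−5.9)·5.9^4/4! = 0.138312
Unnormalised posteriors:
  P(Z=1)·p_1 = 0.68 × 0.0260232 = 0.0176958
  P(Z=2)·p_2 = 0.24 × 0.151528 = 0.0363666
  P(Z=3)·p_3 = 0.08 × 0.138312 = 0.0110649
Marginal: 0.0176958 + 0.0363666 + 0.0110649 = 0.0651273
So the posterior for State 3 is 0.0110649 / 0.0651273 ≈ 0.1699.

0.1699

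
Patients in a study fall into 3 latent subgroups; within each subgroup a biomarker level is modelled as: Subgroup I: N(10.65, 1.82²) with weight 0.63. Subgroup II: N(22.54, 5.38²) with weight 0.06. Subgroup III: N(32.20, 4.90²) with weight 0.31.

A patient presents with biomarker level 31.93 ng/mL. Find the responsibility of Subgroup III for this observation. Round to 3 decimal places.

The responsibility of component k is P(Z=k) f_k(x) divided by Σ_j P(Z=j) f_j(x).
Evaluate each component's likelihood at the observed value:
  L_I = (1/(1.82·√(2π)))·exp(−(31.93−10.65)²/(2·1.82²)) = 0.219199·exp(-68.35503) = 4.51468e-31
  L_II = (1/(5.38·√(2π)))·exp(−(31.93−22.54)²/(2·5.38²)) = 0.074153·exp(-1.52313) = 0.0161674
  L_III = (1/(4.90·√(2π)))·exp(−(31.93−32.20)²/(2·4.90²)) = 0.081417·exp(-0.00152) = 0.0812933
Multiply by the mixture weights:
  P(Z=I)·L_I = 0.63 × 4.51468e-31 = 2.84425e-31
  P(Z=II)·L_II = 0.06 × 0.0161674 = 0.000970047
  P(Z=III)·L_III = 0.31 × 0.0812933 = 0.0252009
Denominator: 2.84425e-31 + 0.000970047 + 0.0252009 = 0.026171
Responsibility of Subgroup III: 0.0252009 / 0.026171 ≈ 0.963

0.963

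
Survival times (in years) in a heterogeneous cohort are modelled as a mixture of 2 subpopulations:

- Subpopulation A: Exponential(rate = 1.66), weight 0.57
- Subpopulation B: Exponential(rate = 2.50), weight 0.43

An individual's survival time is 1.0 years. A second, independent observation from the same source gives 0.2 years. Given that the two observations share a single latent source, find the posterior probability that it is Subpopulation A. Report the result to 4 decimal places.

By Bayes' theorem, P(k | x) = P(Z=k) f_k(x) / Σ_j P(Z=j) f_j(x).
Since both observations come from the same component, the likelihood for component k is f_k(x₁)·f_k(x₂).
  f_A = [1.66·e^(−1.66·1.0) = 1.66·e^(−1.6600) = 0.315631] × [1.19103] = 0.375925
  f_B = [2.50·e^(−2.50·1.0) = 2.50·e^(−2.5000) = 0.205212] × [1.51633] = 0.311169
Prior × likelihood for each component:
  P(Z=A)·f_A = 0.57 × 0.375925 = 0.214277
  P(Z=B)·f_B = 0.43 × 0.311169 = 0.133803
Sum: 0.214277 + 0.133803 = 0.34808
So the posterior for Subpopulation A is 0.214277 / 0.34808 ≈ 0.6156.

0.6156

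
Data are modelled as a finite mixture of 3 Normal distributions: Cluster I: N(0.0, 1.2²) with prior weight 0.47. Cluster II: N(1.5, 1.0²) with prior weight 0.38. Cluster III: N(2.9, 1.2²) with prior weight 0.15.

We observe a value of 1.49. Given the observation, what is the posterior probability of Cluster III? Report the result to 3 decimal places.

By Bayes' theorem, P(k | x) = π_k f_k(x) / Σ_j π_j f_j(x).
Evaluate each component's likelihood at the observed value:
  L_I = (1/(1.2·√(2π)))·exp(−(1.49−0.0)²/(2·1.2²)) = 0.332452·exp(-0.77087) = 0.153796
  L_II = (1/(1.0·√(2π)))·exp(−(1.49−1.5)²/(2·1.0²)) = 0.398942·exp(-0.00005) = 0.398922
  L_III = (1/(1.2·√(2π)))·exp(−(1.49−2.9)²/(2·1.2²)) = 0.332452·exp(-0.69031) = 0.166698
Unnormalised posteriors:
  π_I·L_I = 0.47 × 0.153796 = 0.0722841
  π_II·L_II = 0.38 × 0.398922 = 0.15159
  π_III·L_III = 0.15 × 0.166698 = 0.0250047
Denominator: 0.0722841 + 0.15159 + 0.0250047 = 0.248879
P(Cluster III | the observation) = 0.0250047 / 0.248879 ≈ 0.100

0.100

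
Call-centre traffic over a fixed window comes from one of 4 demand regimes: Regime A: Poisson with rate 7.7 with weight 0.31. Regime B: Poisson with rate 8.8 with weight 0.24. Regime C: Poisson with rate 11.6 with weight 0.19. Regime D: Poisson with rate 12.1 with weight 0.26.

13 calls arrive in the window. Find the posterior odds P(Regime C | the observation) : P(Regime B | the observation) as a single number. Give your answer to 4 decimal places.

The posterior odds equal the prior odds times the likelihood ratio: (π_i/π_j)·(f_i(x)/f_j(x)).
Component likelihoods at x = 13 calls:
  p_A = 0.0243238
  p_B = 0.0459413
  p_C = 0.101358
  p_D = 0.106406
Odds = (0.19/0.24) × (0.101358/0.0459413) = 0.791667 × 2.20625 ≈ 1.7466

1.7466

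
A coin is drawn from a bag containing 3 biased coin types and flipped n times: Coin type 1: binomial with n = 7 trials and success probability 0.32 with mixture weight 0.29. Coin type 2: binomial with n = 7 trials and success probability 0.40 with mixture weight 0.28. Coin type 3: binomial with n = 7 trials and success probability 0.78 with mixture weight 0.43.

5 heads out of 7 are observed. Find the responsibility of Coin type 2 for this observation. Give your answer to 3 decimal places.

0.138

Apply Bayes' rule: the posterior for each component is proportional to its prior times its likelihood at x.
Evaluate each component's likelihood at the observed value:
  p_1 = C(7,5)·0.32^5·0.68^2 = 21·0.00335544·0.4624 = 0.0325827
  p_2 = C(7,5)·0.40^5·0.60^2 = 21·0.01024·0.36 = 0.0774144
  p_3 = C(7,5)·0.78^5·0.22^2 = 21·0.288717·0.0484 = 0.293452
Weight by the priors:
  π_1·p_1 = 0.29 × 0.0325827 = 0.00944898
  π_2·p_2 = 0.28 × 0.0774144 = 0.021676
  π_3·p_3 = 0.43 × 0.293452 = 0.126185
Evidence: 0.00944898 + 0.021676 + 0.126185 = 0.15731
Responsibility of Coin type 2: 0.021676 / 0.15731 ≈ 0.138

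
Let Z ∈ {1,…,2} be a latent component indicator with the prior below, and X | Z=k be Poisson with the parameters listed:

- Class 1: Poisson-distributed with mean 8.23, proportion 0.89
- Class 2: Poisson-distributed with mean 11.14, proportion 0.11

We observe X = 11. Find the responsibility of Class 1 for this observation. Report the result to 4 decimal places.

0.8416

Apply Bayes' rule: the posterior for each component is proportional to its prior times its likelihood at x.
Evaluate each component's likelihood at the observed value:
  f_1 = e^(−8.23)·8.23^11/11! = 0.0783428
  f_2 = e^(−11.14)·11.14^11/11! = 0.119273
Prior × likelihood for each component:
  w_1·f_1 = 0.89 × 0.0783428 = 0.0697251
  w_2·f_2 = 0.11 × 0.119273 = 0.01312
Normaliser: 0.0697251 + 0.01312 = 0.082845
P(Class 1 | x) = 0.0697251 / 0.082845 ≈ 0.8416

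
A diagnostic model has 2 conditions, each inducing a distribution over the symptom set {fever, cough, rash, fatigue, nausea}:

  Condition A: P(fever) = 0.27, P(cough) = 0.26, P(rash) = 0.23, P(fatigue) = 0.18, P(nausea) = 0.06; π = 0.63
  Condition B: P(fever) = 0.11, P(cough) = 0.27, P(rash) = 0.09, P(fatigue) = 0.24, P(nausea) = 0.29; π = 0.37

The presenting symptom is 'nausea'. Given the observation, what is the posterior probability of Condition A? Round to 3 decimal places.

0.261

By Bayes' theorem, P(k | x) = w_k f_k(x) / Σ_j w_j f_j(x).
Component likelihoods at x = 'nausea':
  L_A = 0.06
  L_B = 0.29
Unnormalised posteriors:
  w_A·L_A = 0.63 × 0.06 = 0.0378
  w_B·L_B = 0.37 × 0.29 = 0.1073
Denominator: 0.0378 + 0.1073 = 0.1451
Responsibility of Condition A: 0.0378 / 0.1451 ≈ 0.261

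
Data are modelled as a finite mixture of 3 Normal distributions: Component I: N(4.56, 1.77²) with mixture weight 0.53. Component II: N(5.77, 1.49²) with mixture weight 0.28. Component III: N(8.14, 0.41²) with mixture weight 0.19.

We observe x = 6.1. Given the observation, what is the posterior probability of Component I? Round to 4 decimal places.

P(component k | x) = π_k·f_k(x) / marginal(x), where marginal(x) = Σ_j π_j·f_j(x).
Evaluate each component's likelihood at the observed value:
  L_I = (1/(1.77·√(2π)))·exp(−(6.1−4.56)²/(2·1.77²)) = 0.225391·exp(-0.37850) = 0.154368
  L_II = (1/(1.49·√(2π)))·exp(−(6.1−5.77)²/(2·1.49²)) = 0.267746·exp(-0.02453) = 0.26126
  L_III = (1/(0.41·√(2π)))·exp(−(6.1−8.14)²/(2·0.41²)) = 0.973030·exp(-12.37835) = 4.09523e-06
Weight by the priors:
  π_I·L_I = 0.53 × 0.154368 = 0.0818149
  π_II·L_II = 0.28 × 0.26126 = 0.0731527
  π_III·L_III = 0.19 × 4.09523e-06 = 7.78095e-07
Normaliser: 0.0818149 + 0.0731527 + 7.78095e-07 = 0.154968
Responsibility of Component I: 0.0818149 / 0.154968 ≈ 0.5279

0.5279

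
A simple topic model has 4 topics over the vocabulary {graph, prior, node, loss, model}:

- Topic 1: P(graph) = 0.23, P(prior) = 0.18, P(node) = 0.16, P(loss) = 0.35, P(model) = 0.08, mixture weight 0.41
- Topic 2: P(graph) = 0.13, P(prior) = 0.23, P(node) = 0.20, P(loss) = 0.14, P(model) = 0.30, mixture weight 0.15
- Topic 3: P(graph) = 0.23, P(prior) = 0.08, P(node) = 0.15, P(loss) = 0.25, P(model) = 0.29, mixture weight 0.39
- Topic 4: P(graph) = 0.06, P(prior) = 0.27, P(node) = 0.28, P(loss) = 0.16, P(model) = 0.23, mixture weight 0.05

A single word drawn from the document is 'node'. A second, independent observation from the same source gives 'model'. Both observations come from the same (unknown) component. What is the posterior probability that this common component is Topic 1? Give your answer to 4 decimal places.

0.1524

The responsibility of component k is w_k f_k(x) divided by Σ_j w_j f_j(x).
Since both observations come from the same component, the likelihood for component k is f_k(x₁)·f_k(x₂).
  p_1 = [P(node | comp) = 0.16] × [0.08] = 0.0128
  p_2 = [P(node | comp) = 0.20] × [0.3] = 0.06
  p_3 = [P(node | comp) = 0.15] × [0.29] = 0.0435
  p_4 = [P(node | comp) = 0.28] × [0.23] = 0.0644
Multiply by the mixture weights:
  w_1·p_1 = 0.41 × 0.0128 = 0.005248
  w_2·p_2 = 0.15 × 0.06 = 0.009
  w_3·p_3 = 0.39 × 0.0435 = 0.016965
  w_4·p_4 = 0.05 × 0.0644 = 0.00322
Sum: 0.005248 + 0.009 + 0.016965 + 0.00322 = 0.034433
So the posterior for Topic 1 is 0.005248 / 0.034433 ≈ 0.1524.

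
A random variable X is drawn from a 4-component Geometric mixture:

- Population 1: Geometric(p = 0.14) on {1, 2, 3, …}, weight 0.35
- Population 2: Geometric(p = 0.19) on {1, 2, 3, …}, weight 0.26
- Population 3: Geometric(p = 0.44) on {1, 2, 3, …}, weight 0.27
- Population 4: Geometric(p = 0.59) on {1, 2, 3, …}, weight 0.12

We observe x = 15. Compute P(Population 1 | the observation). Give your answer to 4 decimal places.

0.6935

Posterior ∝ prior × likelihood, so P(k | x) ∝ π_k f_k(x); normalise over all components.
Evaluate each component's likelihood at the observed value:
  p_1 = 0.14·(1−0.14)^14 = 0.14·0.121054 = 0.0169475
  p_2 = 0.19·(1−0.19)^14 = 0.19·0.0523348 = 0.00994361
  p_3 = 0.44·(1−0.44)^14 = 0.44·0.000298286 = 0.000131246
  p_4 = 0.59·(1−0.59)^14 = 0.59·3.79292e-06 = 2.23782e-06
Multiply by the mixture weights:
  π_1·p_1 = 0.35 × 0.0169475 = 0.00593163
  π_2·p_2 = 0.26 × 0.00994361 = 0.00258534
  π_3·p_3 = 0.27 × 0.000131246 = 3.54363e-05
  π_4·p_4 = 0.12 × 2.23782e-06 = 2.68539e-07
Sum: 0.00593163 + 0.00258534 + 3.54363e-05 + 2.68539e-07 = 0.00855268
P(Population 1 | x) = 0.00593163 / 0.00855268 ≈ 0.6935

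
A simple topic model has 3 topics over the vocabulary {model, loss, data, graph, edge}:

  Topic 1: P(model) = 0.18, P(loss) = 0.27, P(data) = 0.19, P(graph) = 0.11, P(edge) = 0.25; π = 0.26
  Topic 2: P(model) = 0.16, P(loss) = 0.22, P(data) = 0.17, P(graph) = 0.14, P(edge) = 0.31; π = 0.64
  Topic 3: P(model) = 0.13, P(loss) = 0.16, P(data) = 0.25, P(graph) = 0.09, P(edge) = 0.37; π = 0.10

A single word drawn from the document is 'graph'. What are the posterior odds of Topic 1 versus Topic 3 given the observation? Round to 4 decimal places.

3.1778

Only the two components matter; the odds are (P(Z=i) f_i(x)) / (P(Z=j) f_j(x)).
Evaluate each component's likelihood at the observed value:
  f_1 = P(graph | comp) = 0.11
  f_2 = P(graph | comp) = 0.14
  f_3 = P(graph | comp) = 0.09
Odds = (0.26/0.10) × (0.11/0.09) = 2.6 × 1.22222 ≈ 3.1778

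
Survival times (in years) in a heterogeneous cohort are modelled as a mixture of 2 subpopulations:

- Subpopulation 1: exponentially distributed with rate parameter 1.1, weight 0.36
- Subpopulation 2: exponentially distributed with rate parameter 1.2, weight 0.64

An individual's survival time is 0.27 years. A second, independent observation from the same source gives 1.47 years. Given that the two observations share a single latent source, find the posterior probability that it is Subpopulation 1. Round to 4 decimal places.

P(component k | x) = P(Z=k)·f_k(x) / marginal(x), where marginal(x) = Σ_j P(Z=j)·f_j(x).
Since both observations come from the same component, the likelihood for component k is f_k(x₁)·f_k(x₂).
  L_1 = [1.1·e^(−1.1·0.27) = 1.1·e^(−0.2970) = 0.817348] × [0.218343] = 0.178462
  L_2 = [1.2·e^(−1.2·0.27) = 1.2·e^(−0.3240) = 0.8679] × [0.20563] = 0.178466
Weight by the priors:
  P(Z=1)·L_1 = 0.36 × 0.178462 = 0.0642463
  P(Z=2)·L_2 = 0.64 × 0.178466 = 0.114218
Normaliser: 0.0642463 + 0.114218 = 0.178465
So the posterior for Subpopulation 1 is 0.0642463 / 0.178465 ≈ 0.3600.

0.3600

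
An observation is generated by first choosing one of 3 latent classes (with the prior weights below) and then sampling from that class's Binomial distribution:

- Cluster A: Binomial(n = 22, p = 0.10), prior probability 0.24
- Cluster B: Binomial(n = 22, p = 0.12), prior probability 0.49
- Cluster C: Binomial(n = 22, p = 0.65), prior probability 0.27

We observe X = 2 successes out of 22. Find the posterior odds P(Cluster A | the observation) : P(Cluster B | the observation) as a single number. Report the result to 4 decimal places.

0.5332

Only the two components matter; the odds are (π_i f_i(x)) / (π_j f_j(x)).
Component likelihoods at x = 2 successes out of 22:
  f_A = C(22,2)·0.10^2·0.90^20 = 231·0.01·0.121577 = 0.280842
  f_B = C(22,2)·0.12^2·0.88^20 = 231·0.0144·0.0775628 = 0.258005
  f_C = C(22,2)·0.65^2·0.35^20 = 231·0.4225·7.60958e-10 = 7.42676e-08
Posterior odds = (π_A·f_A) / (π_B·f_B) = (0.24·0.280842) / (0.49·0.258005) = 0.0674021 / 0.126422 ≈ 0.5332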